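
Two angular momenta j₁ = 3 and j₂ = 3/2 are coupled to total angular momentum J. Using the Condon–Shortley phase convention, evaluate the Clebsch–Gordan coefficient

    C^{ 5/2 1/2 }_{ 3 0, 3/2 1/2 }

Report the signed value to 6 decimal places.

-0.414039

triangle: 2!*4!*1!/8! = 48/40320
(j±m)!: 3!*3!*2!*1!*3!*2! = 864
prefactor² = (2J+1)*Δ*N² = 216/35
  k=1: −1/(1!*1!*2!*1!*2!*0!) = -1/4
  k=2: +1/(2!*0!*1!*0!*3!*1!) = 1/12
Σ = -1/6  ⇒  CG² = 216/35*(-1/6)² = 6/35
CG = −√(6/35) = -0.414039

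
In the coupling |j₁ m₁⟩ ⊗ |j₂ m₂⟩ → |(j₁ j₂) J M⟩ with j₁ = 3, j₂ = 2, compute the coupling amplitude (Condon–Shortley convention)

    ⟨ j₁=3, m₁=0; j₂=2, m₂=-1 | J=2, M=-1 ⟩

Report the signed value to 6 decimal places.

-0.534522

j₁+j₂−J=3  J+j₁−j₂=3  J−j₁+j₂=1  j₁+j₂+J+1=8
(j₁±m₁, j₂±m₂, J±M) = (3,3,1,3,1,3)
P² = 81/14
sum k=0..1:
  [0] +1/36 = 1/36
  [1] −1/4 = -1/4
S = -2/9
C² = P²·S² = 2/7 ; C = -0.534522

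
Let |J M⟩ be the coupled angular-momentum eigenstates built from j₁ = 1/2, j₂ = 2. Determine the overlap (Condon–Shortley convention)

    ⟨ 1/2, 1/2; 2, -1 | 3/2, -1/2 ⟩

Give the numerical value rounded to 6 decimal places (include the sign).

j₁+j₂−J=1  J+j₁−j₂=0  J−j₁+j₂=3  j₁+j₂+J+1=5
(j₁±m₁, j₂±m₂, J±M) = (1,0,1,3,1,2)
P² = 12/5
sum k=0..0:
  [0] +1/2 = 1/2
S = 1/2
C² = P²·S² = 3/5 ; C = +0.774597

+√(3/5) = +0.774597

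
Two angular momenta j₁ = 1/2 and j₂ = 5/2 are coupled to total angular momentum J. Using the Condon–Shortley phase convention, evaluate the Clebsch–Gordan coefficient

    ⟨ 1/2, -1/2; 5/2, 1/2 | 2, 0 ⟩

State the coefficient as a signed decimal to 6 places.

√[5·1!0!4!/6! · 0!1!3!2!2!2!] = √(8)
  +(−1)^1/∏(1,0,0,2,0,2)! = -1/4  (running -1/4)
⟨..|..⟩ = √(8)·(-1/4) = -0.707107

-0.707107  (= −√(1/2))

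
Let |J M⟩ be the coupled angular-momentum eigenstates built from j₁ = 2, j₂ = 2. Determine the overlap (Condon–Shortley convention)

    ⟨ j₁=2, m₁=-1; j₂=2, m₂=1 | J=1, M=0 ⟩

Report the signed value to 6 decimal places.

+√(1/10) ≈ +0.316228

triangle: 3!*1!*1!/6! = 6/720
(j±m)!: 1!*3!*3!*1!*1!*1! = 36
prefactor² = (2J+1)*Δ*N² = 9/10
  k=2: +1/(2!*1!*1!*1!*0!*0!) = 1/2
  k=3: −1/(3!*0!*0!*0!*1!*1!) = -1/6
Σ = 1/3  ⇒  CG² = 9/10*1/3² = 1/10
CG = +√(1/10) = +0.316228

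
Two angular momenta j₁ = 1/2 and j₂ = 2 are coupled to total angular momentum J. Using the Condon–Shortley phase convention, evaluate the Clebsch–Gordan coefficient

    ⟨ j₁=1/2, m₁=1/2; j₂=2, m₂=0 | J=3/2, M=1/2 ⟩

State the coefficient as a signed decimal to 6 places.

+√(2/5) ≈ +0.632456

j₁+j₂−J=1  J+j₁−j₂=0  J−j₁+j₂=3  j₁+j₂+J+1=5
(j₁±m₁, j₂±m₂, J±M) = (1,0,2,2,2,1)
P² = 8/5
sum k=0..0:
  [0] +1/2 = 1/2
S = 1/2
C² = P²·S² = 2/5 ; C = +0.632456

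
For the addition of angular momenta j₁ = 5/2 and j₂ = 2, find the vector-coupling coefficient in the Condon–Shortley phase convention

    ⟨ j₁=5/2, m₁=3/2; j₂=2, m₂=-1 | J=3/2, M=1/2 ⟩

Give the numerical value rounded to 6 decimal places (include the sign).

√[4·3!2!1!/7! · 4!1!1!3!2!1!] = √(96/35)
  +(−1)^0/∏(0,3,1,1,1,0)! = 1/6  (running 1/6)
  +(−1)^1/∏(1,2,0,0,2,1)! = -1/4  (running -1/12)
⟨..|..⟩ = √(96/35)·(-1/12) = -0.138013

-0.138013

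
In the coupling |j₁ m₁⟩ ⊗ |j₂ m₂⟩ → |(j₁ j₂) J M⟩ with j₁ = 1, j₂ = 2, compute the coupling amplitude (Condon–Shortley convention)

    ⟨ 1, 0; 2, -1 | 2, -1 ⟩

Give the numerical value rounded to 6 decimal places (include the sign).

+√(1/6) ≈ +0.408248

√[5·1!1!3!/6! · 1!1!1!3!1!3!] = √(3/2)
  +(−1)^0/∏(0,1,1,1,0,2)! = 1/2  (running 1/2)
  +(−1)^1/∏(1,0,0,0,1,3)! = -1/6  (running 1/3)
⟨..|..⟩ = √(3/2)·(1/3) = +0.408248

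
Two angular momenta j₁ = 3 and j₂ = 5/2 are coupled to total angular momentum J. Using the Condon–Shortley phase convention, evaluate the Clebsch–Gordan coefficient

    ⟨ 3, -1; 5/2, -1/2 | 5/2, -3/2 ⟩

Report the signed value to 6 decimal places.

+0.169031

√[6·3!3!2!/9! · 2!4!2!3!1!4!] = √(576/35)
  +(−1)^1/∏(1,2,3,1,0,1)! = -1/12  (running -1/12)
  +(−1)^2/∏(2,1,2,0,1,2)! = 1/8  (running 1/24)
⟨..|..⟩ = √(576/35)·(1/24) = +0.169031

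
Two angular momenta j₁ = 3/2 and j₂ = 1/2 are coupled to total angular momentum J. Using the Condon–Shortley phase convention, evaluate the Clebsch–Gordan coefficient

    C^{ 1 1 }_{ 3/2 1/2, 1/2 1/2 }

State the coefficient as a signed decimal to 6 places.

√[3·1!2!0!/4! · 2!1!1!0!2!0!] = √(1)
  +(−1)^1/∏(1,0,0,0,2,0)! = -1/2  (running -1/2)
⟨..|..⟩ = √(1)·(-1/2) = -0.500000

-0.500000  (= −√(1/4))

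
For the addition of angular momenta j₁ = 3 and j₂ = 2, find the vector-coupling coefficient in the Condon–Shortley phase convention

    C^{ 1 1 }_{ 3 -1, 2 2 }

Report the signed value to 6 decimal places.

+√(1/35) ≈ +0.169031

√[3·4!2!0!/7! · 2!4!4!0!2!0!] = √(2304/35)
  +(−1)^4/∏(4,0,0,0,2,0)! = 1/48  (running 1/48)
⟨..|..⟩ = √(2304/35)·(1/48) = +0.169031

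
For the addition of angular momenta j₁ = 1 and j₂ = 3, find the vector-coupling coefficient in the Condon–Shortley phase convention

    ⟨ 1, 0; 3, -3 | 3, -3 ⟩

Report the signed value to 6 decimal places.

+0.866025

√[7·1!1!5!/8! · 1!1!0!6!0!6!] = √(10800)
  +(−1)^0/∏(0,1,1,0,0,5)! = 1/120  (running 1/120)
⟨..|..⟩ = √(10800)·(1/120) = +0.866025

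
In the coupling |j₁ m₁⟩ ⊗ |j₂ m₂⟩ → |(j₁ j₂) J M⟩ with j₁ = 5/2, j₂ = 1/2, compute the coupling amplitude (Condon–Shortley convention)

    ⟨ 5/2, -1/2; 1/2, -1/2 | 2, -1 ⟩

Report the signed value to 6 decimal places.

√[5·1!4!0!/6! · 2!3!0!1!1!3!] = √(12)
  +(−1)^0/∏(0,1,3,0,1,0)! = 1/6  (running 1/6)
⟨..|..⟩ = √(12)·(1/6) = +0.577350

+0.577350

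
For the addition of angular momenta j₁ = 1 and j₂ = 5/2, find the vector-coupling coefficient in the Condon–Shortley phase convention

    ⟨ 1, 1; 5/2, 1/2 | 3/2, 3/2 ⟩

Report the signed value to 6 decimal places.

j₁+j₂−J=2  J+j₁−j₂=0  J−j₁+j₂=3  j₁+j₂+J+1=6
(j₁±m₁, j₂±m₂, J±M) = (2,0,3,2,3,0)
P² = 48/5
sum k=0..0:
  [0] +1/12 = 1/12
S = 1/12
C² = P²·S² = 1/15 ; C = +0.258199

+√(1/15) ≈ +0.258199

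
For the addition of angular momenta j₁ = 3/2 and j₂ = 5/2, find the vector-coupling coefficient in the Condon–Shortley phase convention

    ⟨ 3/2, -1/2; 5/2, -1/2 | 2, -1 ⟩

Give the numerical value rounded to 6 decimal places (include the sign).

-0.545545

√[5·2!1!3!/7! · 1!2!2!3!1!3!] = √(12/7)
  +(−1)^1/∏(1,1,1,1,0,2)! = -1/2  (running -1/2)
  +(−1)^2/∏(2,0,0,0,1,3)! = 1/12  (running -5/12)
⟨..|..⟩ = √(12/7)·(-5/12) = -0.545545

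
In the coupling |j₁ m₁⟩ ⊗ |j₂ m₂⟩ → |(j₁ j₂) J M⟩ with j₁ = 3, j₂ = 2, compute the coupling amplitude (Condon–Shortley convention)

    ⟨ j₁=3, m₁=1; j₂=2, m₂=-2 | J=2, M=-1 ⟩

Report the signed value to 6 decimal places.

+√(3/14) ≈ +0.462910

√[5·3!3!1!/8! · 4!2!0!4!1!3!] = √(216/7)
  +(−1)^0/∏(0,3,2,0,1,1)! = 1/12  (running 1/12)
⟨..|..⟩ = √(216/7)·(1/12) = +0.462910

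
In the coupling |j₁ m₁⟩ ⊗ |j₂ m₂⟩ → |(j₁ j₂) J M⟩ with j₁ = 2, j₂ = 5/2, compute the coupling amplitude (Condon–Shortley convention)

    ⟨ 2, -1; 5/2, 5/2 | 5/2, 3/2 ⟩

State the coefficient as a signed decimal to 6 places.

+√(3/7) = +0.654654

j₁+j₂−J=2  J+j₁−j₂=2  J−j₁+j₂=3  j₁+j₂+J+1=8
(j₁±m₁, j₂±m₂, J±M) = (1,3,5,0,4,1)
P² = 432/7
sum k=2..2:
  [2] +1/12 = 1/12
S = 1/12
C² = P²·S² = 3/7 ; C = +0.654654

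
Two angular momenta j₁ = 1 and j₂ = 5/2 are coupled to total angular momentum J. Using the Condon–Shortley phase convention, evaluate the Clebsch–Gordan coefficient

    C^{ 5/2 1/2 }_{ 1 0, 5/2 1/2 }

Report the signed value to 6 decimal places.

-0.169031  (= −√(1/35))

triangle: 1!·1!·4!/7! = 24/5040
(j±m)!: 1!·1!·3!·2!·3!·2! = 144
prefactor² = (2J+1)·Δ·N² = 144/35
  k=0: +1/(0!·1!·1!·3!·0!·1!) = 1/6
  k=1: −1/(1!·0!·0!·2!·1!·2!) = -1/4
Σ = -1/12  ⇒  CG² = 144/35·(-1/12)² = 1/35
CG = −√(1/35) = -0.169031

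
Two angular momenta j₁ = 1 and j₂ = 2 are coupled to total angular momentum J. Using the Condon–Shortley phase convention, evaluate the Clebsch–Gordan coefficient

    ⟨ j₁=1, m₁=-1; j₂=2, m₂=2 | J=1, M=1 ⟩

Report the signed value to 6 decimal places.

+√(3/5) ≈ +0.774597

triangle: 2!·0!·2!/5! = 4/120
(j±m)!: 0!·2!·4!·0!·2!·0! = 96
prefactor² = (2J+1)·Δ·N² = 48/5
  k=2: +1/(2!·0!·0!·2!·0!·0!) = 1/4
Σ = 1/4  ⇒  CG² = 48/5·1/4² = 3/5
CG = +√(3/5) = +0.774597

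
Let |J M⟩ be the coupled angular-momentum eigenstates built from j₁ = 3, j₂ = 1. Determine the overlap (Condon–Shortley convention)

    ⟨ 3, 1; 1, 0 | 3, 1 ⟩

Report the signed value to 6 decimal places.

+√(1/12) ≈ +0.288675

j₁+j₂−J=1  J+j₁−j₂=5  J−j₁+j₂=1  j₁+j₂+J+1=8
(j₁±m₁, j₂±m₂, J±M) = (4,2,1,1,4,2)
P² = 48
sum k=0..1:
  [0] +1/12 = 1/12
  [1] −1/24 = -1/24
S = 1/24
C² = P²·S² = 1/12 ; C = +0.288675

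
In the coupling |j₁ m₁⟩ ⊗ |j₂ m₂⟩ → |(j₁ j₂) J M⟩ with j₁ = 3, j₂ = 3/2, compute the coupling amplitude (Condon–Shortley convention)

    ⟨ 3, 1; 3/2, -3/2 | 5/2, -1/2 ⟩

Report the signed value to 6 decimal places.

j₁+j₂−J=2  J+j₁−j₂=4  J−j₁+j₂=1  j₁+j₂+J+1=8
(j₁±m₁, j₂±m₂, J±M) = (4,2,0,3,2,3)
P² = 864/35
sum k=0..0:
  [0] +1/8 = 1/8
S = 1/8
C² = P²·S² = 27/70 ; C = +0.621059

+√(27/70) = +0.621059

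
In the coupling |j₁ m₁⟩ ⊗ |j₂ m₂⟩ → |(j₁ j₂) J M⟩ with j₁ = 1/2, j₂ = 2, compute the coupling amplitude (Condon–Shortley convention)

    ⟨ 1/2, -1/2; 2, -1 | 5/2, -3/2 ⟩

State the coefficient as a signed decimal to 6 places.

+0.894427  (= +√(4/5))

j₁+j₂−J=0  J+j₁−j₂=1  J−j₁+j₂=4  j₁+j₂+J+1=6
(j₁±m₁, j₂±m₂, J±M) = (0,1,1,3,1,4)
P² = 144/5
sum k=0..0:
  [0] +1/6 = 1/6
S = 1/6
C² = P²·S² = 4/5 ; C = +0.894427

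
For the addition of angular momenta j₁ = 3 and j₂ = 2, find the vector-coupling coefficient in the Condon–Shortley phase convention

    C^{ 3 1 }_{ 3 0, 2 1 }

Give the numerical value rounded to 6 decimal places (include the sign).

-0.182574

j₁+j₂−J=2  J+j₁−j₂=4  J−j₁+j₂=2  j₁+j₂+J+1=9
(j₁±m₁, j₂±m₂, J±M) = (3,3,3,1,4,2)
P² = 96/5
sum k=1..2:
  [1] −1/8 = -1/8
  [2] +1/12 = 1/12
S = -1/24
C² = P²·S² = 1/30 ; C = -0.182574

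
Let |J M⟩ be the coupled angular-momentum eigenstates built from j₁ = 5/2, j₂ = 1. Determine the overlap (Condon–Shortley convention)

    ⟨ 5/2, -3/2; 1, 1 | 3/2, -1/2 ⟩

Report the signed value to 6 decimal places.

√[4·2!3!0!/6! · 1!4!2!0!1!2!] = √(32/5)
  +(−1)^2/∏(2,0,2,0,1,0)! = 1/4  (running 1/4)
⟨..|..⟩ = √(32/5)·(1/4) = +0.632456

+0.632456  (= +√(2/5))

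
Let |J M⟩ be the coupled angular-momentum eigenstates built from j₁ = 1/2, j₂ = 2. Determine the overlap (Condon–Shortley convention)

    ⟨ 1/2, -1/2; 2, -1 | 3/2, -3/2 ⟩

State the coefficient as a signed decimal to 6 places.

√[4·1!0!3!/5! · 0!1!1!3!0!3!] = √(36/5)
  +(−1)^1/∏(1,0,0,0,0,3)! = -1/6  (running -1/6)
⟨..|..⟩ = √(36/5)·(-1/6) = -0.447214

−√(1/5) = -0.447214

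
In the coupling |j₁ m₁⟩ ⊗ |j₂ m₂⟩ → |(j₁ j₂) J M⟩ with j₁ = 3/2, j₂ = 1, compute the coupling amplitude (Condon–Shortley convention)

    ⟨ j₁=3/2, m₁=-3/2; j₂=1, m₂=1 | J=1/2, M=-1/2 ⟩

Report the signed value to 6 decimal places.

+√(1/2) ≈ +0.707107

√[2·2!1!0!/4! · 0!3!2!0!0!1!] = √(2)
  +(−1)^2/∏(2,0,1,0,0,0)! = 1/2  (running 1/2)
⟨..|..⟩ = √(2)·(1/2) = +0.707107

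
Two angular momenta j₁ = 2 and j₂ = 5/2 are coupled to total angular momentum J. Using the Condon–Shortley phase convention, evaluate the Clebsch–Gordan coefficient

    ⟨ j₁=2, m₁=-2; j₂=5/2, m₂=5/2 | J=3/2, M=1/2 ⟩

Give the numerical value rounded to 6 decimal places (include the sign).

−√(8/21) ≈ -0.617213

j₁+j₂−J=3  J+j₁−j₂=1  J−j₁+j₂=2  j₁+j₂+J+1=7
(j₁±m₁, j₂±m₂, J±M) = (0,4,5,0,2,1)
P² = 384/7
sum k=3..3:
  [3] −1/12 = -1/12
S = -1/12
C² = P²·S² = 8/21 ; C = -0.617213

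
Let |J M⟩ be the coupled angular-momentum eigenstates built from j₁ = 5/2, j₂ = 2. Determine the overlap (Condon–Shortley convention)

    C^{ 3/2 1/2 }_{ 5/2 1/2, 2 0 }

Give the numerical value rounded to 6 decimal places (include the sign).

-0.239046

√[4·3!2!1!/7! · 3!2!2!2!2!1!] = √(32/35)
  +(−1)^1/∏(1,2,1,1,1,0)! = -1/2  (running -1/2)
  +(−1)^2/∏(2,1,0,0,2,1)! = 1/4  (running -1/4)
⟨..|..⟩ = √(32/35)·(-1/4) = -0.239046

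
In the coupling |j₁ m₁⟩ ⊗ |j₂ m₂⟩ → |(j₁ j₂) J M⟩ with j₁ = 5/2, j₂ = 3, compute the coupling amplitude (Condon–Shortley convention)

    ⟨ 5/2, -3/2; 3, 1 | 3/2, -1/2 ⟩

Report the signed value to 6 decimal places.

j₁+j₂−J=4  J+j₁−j₂=1  J−j₁+j₂=2  j₁+j₂+J+1=8
(j₁±m₁, j₂±m₂, J±M) = (1,4,4,2,1,2)
P² = 384/35
sum k=3..4:
  [3] −1/6 = -1/6
  [4] +1/48 = 1/48
S = -7/48
C² = P²·S² = 7/30 ; C = -0.483046

-0.483046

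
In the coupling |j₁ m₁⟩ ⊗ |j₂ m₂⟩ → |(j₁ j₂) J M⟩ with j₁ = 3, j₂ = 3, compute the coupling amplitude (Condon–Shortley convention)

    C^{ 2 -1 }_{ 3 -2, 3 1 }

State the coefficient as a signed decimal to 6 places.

-0.422577  (= −√(5/28))

j₁+j₂−J=4  J+j₁−j₂=2  J−j₁+j₂=2  j₁+j₂+J+1=9
(j₁±m₁, j₂±m₂, J±M) = (1,5,4,2,1,3)
P² = 320/7
sum k=3..4:
  [3] −1/12 = -1/12
  [4] +1/48 = 1/48
S = -1/16
C² = P²·S² = 5/28 ; C = -0.422577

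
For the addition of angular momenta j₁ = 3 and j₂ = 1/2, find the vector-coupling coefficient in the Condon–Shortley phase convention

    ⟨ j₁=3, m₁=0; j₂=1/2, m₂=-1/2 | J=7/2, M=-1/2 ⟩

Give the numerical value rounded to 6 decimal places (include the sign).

+0.755929

triangle: 0!×6!×1!/8! = 720/40320
(j±m)!: 3!×3!×0!×1!×3!×4! = 5184
prefactor² = (2J+1)×Δ×N² = 5184/7
  k=0: +1/(0!×0!×3!×0!×3!×1!) = 1/36
Σ = 1/36  ⇒  CG² = 5184/7×1/36² = 4/7
CG = +√(4/7) = +0.755929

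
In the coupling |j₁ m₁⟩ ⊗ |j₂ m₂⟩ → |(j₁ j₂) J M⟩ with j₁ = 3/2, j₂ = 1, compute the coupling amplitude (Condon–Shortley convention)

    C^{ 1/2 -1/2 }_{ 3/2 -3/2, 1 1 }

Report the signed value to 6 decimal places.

j₁+j₂−J=2  J+j₁−j₂=1  J−j₁+j₂=0  j₁+j₂+J+1=4
(j₁±m₁, j₂±m₂, J±M) = (0,3,2,0,0,1)
P² = 2
sum k=2..2:
  [2] +1/2 = 1/2
S = 1/2
C² = P²·S² = 1/2 ; C = +0.707107

+0.707107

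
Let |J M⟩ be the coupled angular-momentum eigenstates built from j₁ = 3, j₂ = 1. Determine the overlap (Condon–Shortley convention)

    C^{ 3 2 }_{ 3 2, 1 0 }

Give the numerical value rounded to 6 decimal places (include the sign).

+0.577350  (= +√(1/3))

triangle: 1!×5!×1!/8! = 120/40320
(j±m)!: 5!×1!×1!×1!×5!×1! = 14400
prefactor² = (2J+1)×Δ×N² = 300
  k=0: +1/(0!×1!×1!×1!×4!×0!) = 1/24
  k=1: −1/(1!×0!×0!×0!×5!×1!) = -1/120
Σ = 1/30  ⇒  CG² = 300×1/30² = 1/3
CG = +√(1/3) = +0.577350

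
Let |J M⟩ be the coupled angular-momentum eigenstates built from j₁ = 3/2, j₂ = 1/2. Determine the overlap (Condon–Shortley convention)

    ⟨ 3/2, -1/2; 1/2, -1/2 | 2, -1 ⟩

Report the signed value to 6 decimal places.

√[5·0!3!1!/5! · 1!2!0!1!1!3!] = √(3)
  +(−1)^0/∏(0,0,2,0,1,1)! = 1/2  (running 1/2)
⟨..|..⟩ = √(3)·(1/2) = +0.866025

+0.866025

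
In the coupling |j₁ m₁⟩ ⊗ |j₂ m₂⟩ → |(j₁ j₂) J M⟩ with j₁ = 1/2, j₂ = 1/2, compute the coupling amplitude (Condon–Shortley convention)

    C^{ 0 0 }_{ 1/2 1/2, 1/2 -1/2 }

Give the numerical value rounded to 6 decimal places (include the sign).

√[1·1!0!0!/2! · 1!0!0!1!0!0!] = √(1/2)
  +(−1)^0/∏(0,1,0,0,0,0)! = 1  (running 1)
⟨..|..⟩ = √(1/2)·(1) = +0.707107

+√(1/2) ≈ +0.707107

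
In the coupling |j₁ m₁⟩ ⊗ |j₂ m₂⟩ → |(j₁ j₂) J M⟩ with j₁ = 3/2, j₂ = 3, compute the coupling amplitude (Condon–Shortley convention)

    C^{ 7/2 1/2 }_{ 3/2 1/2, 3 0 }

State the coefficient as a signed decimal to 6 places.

+√(2/21) ≈ +0.308607

√[8·1!2!5!/9! · 2!1!3!3!4!3!] = √(384/7)
  +(−1)^0/∏(0,1,1,3,1,2)! = 1/12  (running 1/12)
  +(−1)^1/∏(1,0,0,2,2,3)! = -1/24  (running 1/24)
⟨..|..⟩ = √(384/7)·(1/24) = +0.308607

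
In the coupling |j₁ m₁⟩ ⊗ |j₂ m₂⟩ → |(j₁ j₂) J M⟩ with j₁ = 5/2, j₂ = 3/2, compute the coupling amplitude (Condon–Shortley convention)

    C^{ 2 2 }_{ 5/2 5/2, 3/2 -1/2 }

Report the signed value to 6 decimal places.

triangle: 2!×3!×1!/7! = 12/5040
(j±m)!: 5!×0!×1!×2!×4!×0! = 5760
prefactor² = (2J+1)×Δ×N² = 480/7
  k=0: +1/(0!×2!×0!×1!×3!×0!) = 1/12
Σ = 1/12  ⇒  CG² = 480/7×1/12² = 10/21
CG = +√(10/21) = +0.690066

+0.690066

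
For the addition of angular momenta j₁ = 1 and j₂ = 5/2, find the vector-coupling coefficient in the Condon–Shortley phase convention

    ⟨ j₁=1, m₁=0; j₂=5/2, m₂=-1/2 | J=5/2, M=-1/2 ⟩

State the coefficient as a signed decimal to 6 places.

√[6·1!1!4!/7! · 1!1!2!3!2!3!] = √(144/35)
  +(−1)^0/∏(0,1,1,2,0,2)! = 1/4  (running 1/4)
  +(−1)^1/∏(1,0,0,1,1,3)! = -1/6  (running 1/12)
⟨..|..⟩ = √(144/35)·(1/12) = +0.169031

+√(1/35) = +0.169031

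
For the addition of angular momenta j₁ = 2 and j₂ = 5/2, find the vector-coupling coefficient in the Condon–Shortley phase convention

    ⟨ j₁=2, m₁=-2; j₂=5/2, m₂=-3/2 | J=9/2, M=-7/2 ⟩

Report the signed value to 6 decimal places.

+√(5/9) ≈ +0.745356

j₁+j₂−J=0  J+j₁−j₂=4  J−j₁+j₂=5  j₁+j₂+J+1=10
(j₁±m₁, j₂±m₂, J±M) = (0,4,1,4,1,8)
P² = 184320
sum k=0..0:
  [0] +1/576 = 1/576
S = 1/576
C² = P²·S² = 5/9 ; C = +0.745356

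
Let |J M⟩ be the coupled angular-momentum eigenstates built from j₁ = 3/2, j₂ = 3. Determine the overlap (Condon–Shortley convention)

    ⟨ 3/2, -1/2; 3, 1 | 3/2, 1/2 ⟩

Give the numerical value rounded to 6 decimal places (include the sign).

triangle: 3!*0!*3!/7! = 36/5040
(j±m)!: 1!*2!*4!*2!*2!*1! = 192
prefactor² = (2J+1)*Δ*N² = 192/35
  k=2: +1/(2!*1!*0!*2!*0!*1!) = 1/4
Σ = 1/4  ⇒  CG² = 192/35*1/4² = 12/35
CG = +√(12/35) = +0.585540

+0.585540  (= +√(12/35))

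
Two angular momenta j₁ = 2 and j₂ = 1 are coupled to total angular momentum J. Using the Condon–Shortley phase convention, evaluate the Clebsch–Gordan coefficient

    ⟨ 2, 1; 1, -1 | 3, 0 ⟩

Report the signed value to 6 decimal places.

+√(1/5) ≈ +0.447214

√[7·0!4!2!/7! · 3!1!0!2!3!3!] = √(144/5)
  +(−1)^0/∏(0,0,1,0,3,2)! = 1/12  (running 1/12)
⟨..|..⟩ = √(144/5)·(1/12) = +0.447214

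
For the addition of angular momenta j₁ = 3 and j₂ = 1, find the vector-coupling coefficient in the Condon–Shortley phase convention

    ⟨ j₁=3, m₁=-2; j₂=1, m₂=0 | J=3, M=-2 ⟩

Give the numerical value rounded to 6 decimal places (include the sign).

−√(1/3) ≈ -0.577350

√[7·1!5!1!/8! · 1!5!1!1!1!5!] = √(300)
  +(−1)^0/∏(0,1,5,1,0,0)! = 1/120  (running 1/120)
  +(−1)^1/∏(1,0,4,0,1,1)! = -1/24  (running -1/30)
⟨..|..⟩ = √(300)·(-1/30) = -0.577350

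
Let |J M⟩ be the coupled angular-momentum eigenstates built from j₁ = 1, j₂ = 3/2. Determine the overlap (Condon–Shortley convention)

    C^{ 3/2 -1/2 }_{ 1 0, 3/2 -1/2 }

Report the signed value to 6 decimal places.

j₁+j₂−J=1  J+j₁−j₂=1  J−j₁+j₂=2  j₁+j₂+J+1=5
(j₁±m₁, j₂±m₂, J±M) = (1,1,1,2,1,2)
P² = 4/15
sum k=0..1:
  [0] +1/1 = 1
  [1] −1/2 = -1/2
S = 1/2
C² = P²·S² = 1/15 ; C = +0.258199

+√(1/15) ≈ +0.258199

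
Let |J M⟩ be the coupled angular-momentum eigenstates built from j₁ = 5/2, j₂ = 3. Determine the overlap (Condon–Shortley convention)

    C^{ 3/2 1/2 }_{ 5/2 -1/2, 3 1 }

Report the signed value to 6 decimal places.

−√(1/105) = -0.097590

triangle: 4!×1!×2!/8! = 48/40320
(j±m)!: 2!×3!×4!×2!×2!×1! = 1152
prefactor² = (2J+1)×Δ×N² = 192/35
  k=2: +1/(2!×2!×1!×2!×0!×0!) = 1/8
  k=3: −1/(3!×1!×0!×1!×1!×1!) = -1/6
Σ = -1/24  ⇒  CG² = 192/35×(-1/24)² = 1/105
CG = −√(1/105) = -0.097590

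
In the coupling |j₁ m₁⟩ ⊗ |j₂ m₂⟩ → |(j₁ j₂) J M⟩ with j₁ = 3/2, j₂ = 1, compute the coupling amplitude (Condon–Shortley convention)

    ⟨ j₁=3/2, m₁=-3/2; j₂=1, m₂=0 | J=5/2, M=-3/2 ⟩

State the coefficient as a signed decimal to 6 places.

+√(2/5) = +0.632456

j₁+j₂−J=0  J+j₁−j₂=3  J−j₁+j₂=2  j₁+j₂+J+1=6
(j₁±m₁, j₂±m₂, J±M) = (0,3,1,1,1,4)
P² = 72/5
sum k=0..0:
  [0] +1/6 = 1/6
S = 1/6
C² = P²·S² = 2/5 ; C = +0.632456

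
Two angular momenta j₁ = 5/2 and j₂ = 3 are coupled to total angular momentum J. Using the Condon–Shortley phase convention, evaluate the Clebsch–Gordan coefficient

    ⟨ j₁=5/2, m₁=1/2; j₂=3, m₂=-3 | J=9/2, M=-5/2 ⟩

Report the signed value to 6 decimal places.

√[10·1!4!5!/11! · 3!2!0!6!2!7!] = √(691200/11)
  +(−1)^0/∏(0,1,2,0,2,5)! = 1/480  (running 1/480)
⟨..|..⟩ = √(691200/11)·(1/480) = +0.522233

+0.522233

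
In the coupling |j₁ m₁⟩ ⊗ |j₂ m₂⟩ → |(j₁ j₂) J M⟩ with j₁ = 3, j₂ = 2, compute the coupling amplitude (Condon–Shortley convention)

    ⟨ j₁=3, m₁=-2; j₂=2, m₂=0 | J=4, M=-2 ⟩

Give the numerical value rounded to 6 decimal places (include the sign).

-0.585540

triangle: 1!×5!×3!/10! = 720/3628800
(j±m)!: 1!×5!×2!×2!×2!×6! = 691200
prefactor² = (2J+1)×Δ×N² = 8640/7
  k=0: +1/(0!×1!×5!×2!×0!×1!) = 1/240
  k=1: −1/(1!×0!×4!×1!×1!×2!) = -1/48
Σ = -1/60  ⇒  CG² = 8640/7×(-1/60)² = 12/35
CG = −√(12/35) = -0.585540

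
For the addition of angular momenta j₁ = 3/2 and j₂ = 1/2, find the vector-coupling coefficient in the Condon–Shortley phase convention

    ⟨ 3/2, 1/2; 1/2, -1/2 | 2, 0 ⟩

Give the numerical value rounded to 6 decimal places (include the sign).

+√(1/2) ≈ +0.707107

j₁+j₂−J=0  J+j₁−j₂=3  J−j₁+j₂=1  j₁+j₂+J+1=5
(j₁±m₁, j₂±m₂, J±M) = (2,1,0,1,2,2)
P² = 2
sum k=0..0:
  [0] +1/2 = 1/2
S = 1/2
C² = P²·S² = 1/2 ; C = +0.707107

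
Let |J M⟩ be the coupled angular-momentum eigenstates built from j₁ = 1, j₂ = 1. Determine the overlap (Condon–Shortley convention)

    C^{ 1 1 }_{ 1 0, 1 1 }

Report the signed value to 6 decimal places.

-0.707107  (= −√(1/2))

j₁+j₂−J=1  J+j₁−j₂=1  J−j₁+j₂=1  j₁+j₂+J+1=4
(j₁±m₁, j₂±m₂, J±M) = (1,1,2,0,2,0)
P² = 1/2
sum k=1..1:
  [1] −1/1 = -1
S = -1
C² = P²·S² = 1/2 ; C = -0.707107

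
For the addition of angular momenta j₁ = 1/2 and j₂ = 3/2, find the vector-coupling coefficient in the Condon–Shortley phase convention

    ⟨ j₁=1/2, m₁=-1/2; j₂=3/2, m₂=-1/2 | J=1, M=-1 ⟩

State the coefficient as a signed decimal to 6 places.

−√(1/4) = -0.500000

triangle: 1!*0!*2!/4! = 2/24
(j±m)!: 0!*1!*1!*2!*0!*2! = 4
prefactor² = (2J+1)*Δ*N² = 1
  k=1: −1/(1!*0!*0!*0!*0!*2!) = -1/2
Σ = -1/2  ⇒  CG² = 1*(-1/2)² = 1/4
CG = −√(1/4) = -0.500000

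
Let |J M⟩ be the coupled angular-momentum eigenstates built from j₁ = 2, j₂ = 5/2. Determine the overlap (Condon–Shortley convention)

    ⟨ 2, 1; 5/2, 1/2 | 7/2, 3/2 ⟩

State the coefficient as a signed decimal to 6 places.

√[8·1!3!4!/9! · 3!1!3!2!5!2!] = √(384/7)
  +(−1)^0/∏(0,1,1,3,2,1)! = 1/12  (running 1/12)
  +(−1)^1/∏(1,0,0,2,3,2)! = -1/24  (running 1/24)
⟨..|..⟩ = √(384/7)·(1/24) = +0.308607

+√(2/21) ≈ +0.308607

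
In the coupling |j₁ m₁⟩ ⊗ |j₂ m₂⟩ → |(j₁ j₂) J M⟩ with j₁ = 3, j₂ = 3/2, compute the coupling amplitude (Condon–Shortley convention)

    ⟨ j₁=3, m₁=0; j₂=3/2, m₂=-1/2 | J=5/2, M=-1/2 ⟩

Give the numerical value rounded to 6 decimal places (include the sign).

j₁+j₂−J=2  J+j₁−j₂=4  J−j₁+j₂=1  j₁+j₂+J+1=8
(j₁±m₁, j₂±m₂, J±M) = (3,3,1,2,2,3)
P² = 216/35
sum k=0..1:
  [0] +1/12 = 1/12
  [1] −1/4 = -1/4
S = -1/6
C² = P²·S² = 6/35 ; C = -0.414039

−√(6/35) ≈ -0.414039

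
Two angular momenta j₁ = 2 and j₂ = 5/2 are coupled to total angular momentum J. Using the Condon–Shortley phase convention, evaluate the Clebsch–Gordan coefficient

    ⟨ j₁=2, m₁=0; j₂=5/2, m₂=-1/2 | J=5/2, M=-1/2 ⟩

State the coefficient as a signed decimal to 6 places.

√[6·2!2!3!/8! · 2!2!2!3!2!3!] = √(72/35)
  +(−1)^0/∏(0,2,2,2,0,1)! = 1/8  (running 1/8)
  +(−1)^1/∏(1,1,1,1,1,2)! = -1/2  (running -3/8)
  +(−1)^2/∏(2,0,0,0,2,3)! = 1/24  (running -1/3)
⟨..|..⟩ = √(72/35)·(-1/3) = -0.478091

-0.478091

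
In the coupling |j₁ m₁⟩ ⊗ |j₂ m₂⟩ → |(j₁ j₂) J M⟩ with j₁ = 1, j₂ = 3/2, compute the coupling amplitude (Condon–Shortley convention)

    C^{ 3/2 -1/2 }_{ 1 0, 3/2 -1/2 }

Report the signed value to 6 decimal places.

j₁+j₂−J=1  J+j₁−j₂=1  J−j₁+j₂=2  j₁+j₂+J+1=5
(j₁±m₁, j₂±m₂, J±M) = (1,1,1,2,1,2)
P² = 4/15
sum k=0..1:
  [0] +1/1 = 1
  [1] −1/2 = -1/2
S = 1/2
C² = P²·S² = 1/15 ; C = +0.258199

+√(1/15) = +0.258199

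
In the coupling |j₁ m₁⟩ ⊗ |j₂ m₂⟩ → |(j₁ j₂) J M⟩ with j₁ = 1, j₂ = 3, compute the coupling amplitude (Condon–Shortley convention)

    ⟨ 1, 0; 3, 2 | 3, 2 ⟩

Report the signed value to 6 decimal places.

−√(1/3) ≈ -0.577350

j₁+j₂−J=1  J+j₁−j₂=1  J−j₁+j₂=5  j₁+j₂+J+1=8
(j₁±m₁, j₂±m₂, J±M) = (1,1,5,1,5,1)
P² = 300
sum k=0..1:
  [0] +1/120 = 1/120
  [1] −1/24 = -1/24
S = -1/30
C² = P²·S² = 1/3 ; C = -0.577350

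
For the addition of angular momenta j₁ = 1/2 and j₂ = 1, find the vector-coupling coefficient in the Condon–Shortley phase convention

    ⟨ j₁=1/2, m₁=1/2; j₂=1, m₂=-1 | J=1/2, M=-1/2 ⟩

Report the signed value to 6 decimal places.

√[2·1!0!1!/3! · 1!0!0!2!0!1!] = √(2/3)
  +(−1)^0/∏(0,1,0,0,0,1)! = 1  (running 1)
⟨..|..⟩ = √(2/3)·(1) = +0.816497

+√(2/3) ≈ +0.816497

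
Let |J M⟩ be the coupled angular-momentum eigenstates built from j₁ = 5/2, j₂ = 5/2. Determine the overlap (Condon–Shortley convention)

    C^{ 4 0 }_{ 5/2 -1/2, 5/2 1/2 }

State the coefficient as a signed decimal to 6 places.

-0.377964  (= −√(1/7))

triangle: 1!·4!·4!/10! = 576/3628800
(j±m)!: 2!·3!·3!·2!·4!·4! = 82944
prefactor² = (2J+1)·Δ·N² = 20736/175
  k=0: +1/(0!·1!·3!·3!·1!·1!) = 1/36
  k=1: −1/(1!·0!·2!·2!·2!·2!) = -1/16
Σ = -5/144  ⇒  CG² = 20736/175·(-5/144)² = 1/7
CG = −√(1/7) = -0.377964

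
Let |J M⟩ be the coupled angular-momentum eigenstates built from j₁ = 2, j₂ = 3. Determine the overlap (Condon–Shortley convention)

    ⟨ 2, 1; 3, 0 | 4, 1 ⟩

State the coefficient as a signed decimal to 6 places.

+0.462910  (= +√(3/14))

√[9·1!3!5!/10! · 3!1!3!3!5!3!] = √(1944/7)
  +(−1)^0/∏(0,1,1,3,2,2)! = 1/24  (running 1/24)
  +(−1)^1/∏(1,0,0,2,3,3)! = -1/72  (running 1/36)
⟨..|..⟩ = √(1944/7)·(1/36) = +0.462910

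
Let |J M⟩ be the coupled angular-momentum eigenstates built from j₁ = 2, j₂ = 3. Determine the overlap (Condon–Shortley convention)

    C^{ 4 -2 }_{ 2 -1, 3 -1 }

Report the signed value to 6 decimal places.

-0.188982

triangle: 1!*3!*5!/10! = 720/3628800
(j±m)!: 1!*3!*2!*4!*2!*6! = 414720
prefactor² = (2J+1)*Δ*N² = 5184/7
  k=0: +1/(0!*1!*3!*2!*0!*3!) = 1/72
  k=1: −1/(1!*0!*2!*1!*1!*4!) = -1/48
Σ = -1/144  ⇒  CG² = 5184/7*(-1/144)² = 1/28
CG = −√(1/28) = -0.188982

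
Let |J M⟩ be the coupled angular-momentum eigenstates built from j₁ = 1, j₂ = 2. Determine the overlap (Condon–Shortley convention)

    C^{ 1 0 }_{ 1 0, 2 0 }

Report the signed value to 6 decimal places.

triangle: 2!×0!×2!/5! = 4/120
(j±m)!: 1!×1!×2!×2!×1!×1! = 4
prefactor² = (2J+1)×Δ×N² = 2/5
  k=1: −1/(1!×1!×0!×1!×0!×1!) = -1
Σ = -1  ⇒  CG² = 2/5×(-1)² = 2/5
CG = −√(2/5) = -0.632456

−√(2/5) ≈ -0.632456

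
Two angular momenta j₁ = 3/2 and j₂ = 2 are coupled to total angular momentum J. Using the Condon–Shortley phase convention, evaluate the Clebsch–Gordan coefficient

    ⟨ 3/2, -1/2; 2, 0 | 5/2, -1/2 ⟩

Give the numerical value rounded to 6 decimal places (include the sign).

-0.292770

√[6·1!2!3!/7! · 1!2!2!2!2!3!] = √(48/35)
  +(−1)^0/∏(0,1,2,2,0,1)! = 1/4  (running 1/4)
  +(−1)^1/∏(1,0,1,1,1,2)! = -1/2  (running -1/4)
⟨..|..⟩ = √(48/35)·(-1/4) = -0.292770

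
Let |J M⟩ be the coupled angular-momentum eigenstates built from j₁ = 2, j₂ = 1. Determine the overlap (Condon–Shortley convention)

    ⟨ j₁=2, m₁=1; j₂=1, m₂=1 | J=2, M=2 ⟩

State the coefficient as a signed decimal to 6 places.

triangle: 1!×3!×1!/6! = 6/720
(j±m)!: 3!×1!×2!×0!×4!×0! = 288
prefactor² = (2J+1)×Δ×N² = 12
  k=1: −1/(1!×0!×0!×1!×3!×0!) = -1/6
Σ = -1/6  ⇒  CG² = 12×(-1/6)² = 1/3
CG = −√(1/3) = -0.577350

-0.577350  (= −√(1/3))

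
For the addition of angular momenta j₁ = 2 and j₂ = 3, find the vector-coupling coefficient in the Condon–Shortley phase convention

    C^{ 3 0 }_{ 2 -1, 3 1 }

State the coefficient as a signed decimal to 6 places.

+√(1/30) = +0.182574

j₁+j₂−J=2  J+j₁−j₂=2  J−j₁+j₂=4  j₁+j₂+J+1=9
(j₁±m₁, j₂±m₂, J±M) = (1,3,4,2,3,3)
P² = 96/5
sum k=1..2:
  [1] −1/12 = -1/12
  [2] +1/8 = 1/8
S = 1/24
C² = P²·S² = 1/30 ; C = +0.182574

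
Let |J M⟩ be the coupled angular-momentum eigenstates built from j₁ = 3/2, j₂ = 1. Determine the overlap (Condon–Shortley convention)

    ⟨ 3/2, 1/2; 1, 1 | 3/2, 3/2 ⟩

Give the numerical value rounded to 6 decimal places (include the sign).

√[4·1!2!1!/5! · 2!1!2!0!3!0!] = √(8/5)
  +(−1)^1/∏(1,0,0,1,2,0)! = -1/2  (running -1/2)
⟨..|..⟩ = √(8/5)·(-1/2) = -0.632456

-0.632456  (= −√(2/5))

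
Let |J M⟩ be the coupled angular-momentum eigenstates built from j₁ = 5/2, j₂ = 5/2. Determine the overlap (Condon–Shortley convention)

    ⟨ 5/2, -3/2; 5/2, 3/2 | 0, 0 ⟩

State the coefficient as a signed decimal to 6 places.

+0.408248

triangle: 5!×0!×0!/6! = 120/720
(j±m)!: 1!×4!×4!×1!×0!×0! = 576
prefactor² = (2J+1)×Δ×N² = 96
  k=4: +1/(4!×1!×0!×0!×0!×0!) = 1/24
Σ = 1/24  ⇒  CG² = 96×1/24² = 1/6
CG = +√(1/6) = +0.408248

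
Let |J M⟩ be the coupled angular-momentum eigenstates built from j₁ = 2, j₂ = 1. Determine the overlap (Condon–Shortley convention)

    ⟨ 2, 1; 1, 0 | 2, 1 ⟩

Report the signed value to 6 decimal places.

triangle: 1!*3!*1!/6! = 6/720
(j±m)!: 3!*1!*1!*1!*3!*1! = 36
prefactor² = (2J+1)*Δ*N² = 3/2
  k=0: +1/(0!*1!*1!*1!*2!*0!) = 1/2
  k=1: −1/(1!*0!*0!*0!*3!*1!) = -1/6
Σ = 1/3  ⇒  CG² = 3/2*1/3² = 1/6
CG = +√(1/6) = +0.408248

+√(1/6) ≈ +0.408248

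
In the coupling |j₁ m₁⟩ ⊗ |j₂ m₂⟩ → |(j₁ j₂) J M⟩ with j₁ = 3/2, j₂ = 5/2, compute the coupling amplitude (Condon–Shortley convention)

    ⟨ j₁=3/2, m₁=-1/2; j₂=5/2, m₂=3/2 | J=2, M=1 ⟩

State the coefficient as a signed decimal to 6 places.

+√(1/42) = +0.154303

triangle: 2!·1!·3!/7! = 12/5040
(j±m)!: 1!·2!·4!·1!·3!·1! = 288
prefactor² = (2J+1)·Δ·N² = 24/7
  k=1: −1/(1!·1!·1!·3!·0!·0!) = -1/6
  k=2: +1/(2!·0!·0!·2!·1!·1!) = 1/4
Σ = 1/12  ⇒  CG² = 24/7·1/12² = 1/42
CG = +√(1/42) = +0.154303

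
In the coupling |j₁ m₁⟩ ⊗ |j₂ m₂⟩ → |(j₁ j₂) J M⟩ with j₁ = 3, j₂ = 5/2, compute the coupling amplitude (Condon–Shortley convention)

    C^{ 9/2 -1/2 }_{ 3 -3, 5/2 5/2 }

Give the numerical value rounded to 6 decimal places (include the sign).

−√(5/231) = -0.147122

√[10·1!5!4!/11! · 0!6!5!0!4!5!] = √(13824000/77)
  +(−1)^1/∏(1,0,5,4,0,0)! = -1/2880  (running -1/2880)
⟨..|..⟩ = √(13824000/77)·(-1/2880) = -0.147122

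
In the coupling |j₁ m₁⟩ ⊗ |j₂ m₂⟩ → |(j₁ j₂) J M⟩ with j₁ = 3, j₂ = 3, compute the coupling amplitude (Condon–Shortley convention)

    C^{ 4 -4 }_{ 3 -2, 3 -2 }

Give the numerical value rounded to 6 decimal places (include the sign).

-0.674200  (= −√(5/11))

j₁+j₂−J=2  J+j₁−j₂=4  J−j₁+j₂=4  j₁+j₂+J+1=11
(j₁±m₁, j₂±m₂, J±M) = (1,5,1,5,0,8)
P² = 1658880/11
sum k=1..1:
  [1] −1/576 = -1/576
S = -1/576
C² = P²·S² = 5/11 ; C = -0.674200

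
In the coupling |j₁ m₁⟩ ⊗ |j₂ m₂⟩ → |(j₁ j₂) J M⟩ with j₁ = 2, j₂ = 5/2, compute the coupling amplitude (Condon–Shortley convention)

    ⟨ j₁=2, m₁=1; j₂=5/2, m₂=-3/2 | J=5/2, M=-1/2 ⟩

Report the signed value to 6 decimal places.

+√(6/35) = +0.414039

triangle: 2!×2!×3!/8! = 24/40320
(j±m)!: 3!×1!×1!×4!×2!×3! = 1728
prefactor² = (2J+1)×Δ×N² = 216/35
  k=0: +1/(0!×2!×1!×1!×1!×2!) = 1/4
  k=1: −1/(1!×1!×0!×0!×2!×3!) = -1/12
Σ = 1/6  ⇒  CG² = 216/35×1/6² = 6/35
CG = +√(6/35) = +0.414039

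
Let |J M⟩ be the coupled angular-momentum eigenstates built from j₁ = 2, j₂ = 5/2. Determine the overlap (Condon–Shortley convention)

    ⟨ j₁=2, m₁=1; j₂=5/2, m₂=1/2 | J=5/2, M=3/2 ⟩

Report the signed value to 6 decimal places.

j₁+j₂−J=2  J+j₁−j₂=2  J−j₁+j₂=3  j₁+j₂+J+1=8
(j₁±m₁, j₂±m₂, J±M) = (3,1,3,2,4,1)
P² = 216/35
sum k=0..1:
  [0] +1/12 = 1/12
  [1] −1/4 = -1/4
S = -1/6
C² = P²·S² = 6/35 ; C = -0.414039

−√(6/35) = -0.414039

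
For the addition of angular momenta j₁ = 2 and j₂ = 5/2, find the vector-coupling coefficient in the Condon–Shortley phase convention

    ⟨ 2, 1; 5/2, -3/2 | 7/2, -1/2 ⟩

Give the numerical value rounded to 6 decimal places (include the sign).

+0.619780

√[8·1!3!4!/9! · 3!1!1!4!3!4!] = √(2304/35)
  +(−1)^0/∏(0,1,1,1,2,3)! = 1/12  (running 1/12)
  +(−1)^1/∏(1,0,0,0,3,4)! = -1/144  (running 11/144)
⟨..|..⟩ = √(2304/35)·(11/144) = +0.619780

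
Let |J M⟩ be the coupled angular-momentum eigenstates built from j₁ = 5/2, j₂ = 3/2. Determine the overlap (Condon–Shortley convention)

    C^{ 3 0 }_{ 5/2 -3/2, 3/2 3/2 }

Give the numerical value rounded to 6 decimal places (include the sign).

-0.547723

j₁+j₂−J=1  J+j₁−j₂=4  J−j₁+j₂=2  j₁+j₂+J+1=8
(j₁±m₁, j₂±m₂, J±M) = (1,4,3,0,3,3)
P² = 216/5
sum k=1..1:
  [1] −1/12 = -1/12
S = -1/12
C² = P²·S² = 3/10 ; C = -0.547723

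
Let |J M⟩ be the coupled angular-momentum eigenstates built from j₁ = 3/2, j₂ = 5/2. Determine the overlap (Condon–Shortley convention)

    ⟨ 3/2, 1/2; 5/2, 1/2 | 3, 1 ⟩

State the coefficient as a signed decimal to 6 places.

√[7·1!2!4!/8! · 2!1!3!2!4!2!] = √(48/5)
  +(−1)^0/∏(0,1,1,3,1,1)! = 1/6  (running 1/6)
  +(−1)^1/∏(1,0,0,2,2,2)! = -1/8  (running 1/24)
⟨..|..⟩ = √(48/5)·(1/24) = +0.129099

+0.129099  (= +√(1/60))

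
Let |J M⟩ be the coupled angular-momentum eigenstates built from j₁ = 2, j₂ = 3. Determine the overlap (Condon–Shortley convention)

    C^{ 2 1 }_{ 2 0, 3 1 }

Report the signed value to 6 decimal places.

triangle: 3!*1!*3!/8! = 36/40320
(j±m)!: 2!*2!*4!*2!*3!*1! = 1152
prefactor² = (2J+1)*Δ*N² = 36/7
  k=1: −1/(1!*2!*1!*3!*0!*0!) = -1/12
  k=2: +1/(2!*1!*0!*2!*1!*1!) = 1/4
Σ = 1/6  ⇒  CG² = 36/7*1/6² = 1/7
CG = +√(1/7) = +0.377964

+√(1/7) ≈ +0.377964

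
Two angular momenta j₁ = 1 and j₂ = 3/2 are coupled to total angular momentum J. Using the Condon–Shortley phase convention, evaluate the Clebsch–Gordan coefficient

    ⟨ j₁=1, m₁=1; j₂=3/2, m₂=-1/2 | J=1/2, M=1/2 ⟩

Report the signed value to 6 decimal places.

triangle: 2!×0!×1!/4! = 2/24
(j±m)!: 2!×0!×1!×2!×1!×0! = 4
prefactor² = (2J+1)×Δ×N² = 2/3
  k=0: +1/(0!×2!×0!×1!×0!×0!) = 1/2
Σ = 1/2  ⇒  CG² = 2/3×1/2² = 1/6
CG = +√(1/6) = +0.408248

+0.408248  (= +√(1/6))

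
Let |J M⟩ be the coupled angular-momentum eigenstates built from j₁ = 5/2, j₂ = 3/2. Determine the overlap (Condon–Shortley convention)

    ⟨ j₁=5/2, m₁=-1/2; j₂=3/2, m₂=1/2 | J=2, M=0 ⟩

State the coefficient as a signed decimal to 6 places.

j₁+j₂−J=2  J+j₁−j₂=3  J−j₁+j₂=1  j₁+j₂+J+1=7
(j₁±m₁, j₂±m₂, J±M) = (2,3,2,1,2,2)
P² = 8/7
sum k=1..2:
  [1] −1/2 = -1/2
  [2] +1/4 = 1/4
S = -1/4
C² = P²·S² = 1/14 ; C = -0.267261

−√(1/14) ≈ -0.267261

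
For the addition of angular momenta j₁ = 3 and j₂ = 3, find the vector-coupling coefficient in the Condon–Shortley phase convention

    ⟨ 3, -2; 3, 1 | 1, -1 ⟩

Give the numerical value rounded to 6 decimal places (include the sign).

+√(5/28) ≈ +0.422577

j₁+j₂−J=5  J+j₁−j₂=1  J−j₁+j₂=1  j₁+j₂+J+1=8
(j₁±m₁, j₂±m₂, J±M) = (1,5,4,2,0,2)
P² = 720/7
sum k=4..4:
  [4] +1/24 = 1/24
S = 1/24
C² = P²·S² = 5/28 ; C = +0.422577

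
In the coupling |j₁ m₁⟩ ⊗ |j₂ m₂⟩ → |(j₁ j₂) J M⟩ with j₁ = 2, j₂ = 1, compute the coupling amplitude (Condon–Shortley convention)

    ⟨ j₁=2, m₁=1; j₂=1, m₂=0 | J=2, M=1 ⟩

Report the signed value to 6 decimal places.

+0.408248  (= +√(1/6))

triangle: 1!×3!×1!/6! = 6/720
(j±m)!: 3!×1!×1!×1!×3!×1! = 36
prefactor² = (2J+1)×Δ×N² = 3/2
  k=0: +1/(0!×1!×1!×1!×2!×0!) = 1/2
  k=1: −1/(1!×0!×0!×0!×3!×1!) = -1/6
Σ = 1/3  ⇒  CG² = 3/2×1/3² = 1/6
CG = +√(1/6) = +0.408248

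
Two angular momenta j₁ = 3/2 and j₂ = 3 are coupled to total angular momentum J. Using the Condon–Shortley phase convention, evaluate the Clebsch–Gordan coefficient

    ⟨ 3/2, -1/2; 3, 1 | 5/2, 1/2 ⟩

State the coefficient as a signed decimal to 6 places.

−√(1/70) ≈ -0.119523

√[6·2!1!4!/8! · 1!2!4!2!3!2!] = √(288/35)
  +(−1)^1/∏(1,1,1,3,0,1)! = -1/6  (running -1/6)
  +(−1)^2/∏(2,0,0,2,1,2)! = 1/8  (running -1/24)
⟨..|..⟩ = √(288/35)·(-1/24) = -0.119523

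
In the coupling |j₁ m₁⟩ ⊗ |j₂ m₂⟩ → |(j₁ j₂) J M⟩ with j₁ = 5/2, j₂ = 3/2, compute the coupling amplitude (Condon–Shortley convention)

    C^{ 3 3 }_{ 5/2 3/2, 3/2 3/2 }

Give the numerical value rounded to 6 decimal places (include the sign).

-0.612372  (= −√(3/8))

j₁+j₂−J=1  J+j₁−j₂=4  J−j₁+j₂=2  j₁+j₂+J+1=8
(j₁±m₁, j₂±m₂, J±M) = (4,1,3,0,6,0)
P² = 864
sum k=1..1:
  [1] −1/48 = -1/48
S = -1/48
C² = P²·S² = 3/8 ; C = -0.612372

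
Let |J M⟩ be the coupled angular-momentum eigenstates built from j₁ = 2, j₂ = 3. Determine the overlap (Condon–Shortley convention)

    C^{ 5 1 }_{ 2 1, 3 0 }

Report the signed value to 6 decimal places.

+√(8/21) ≈ +0.617213

√[11·0!4!6!/11! · 3!1!3!3!6!4!] = √(124416/7)
  +(−1)^0/∏(0,0,1,3,3,3)! = 1/216  (running 1/216)
⟨..|..⟩ = √(124416/7)·(1/216) = +0.617213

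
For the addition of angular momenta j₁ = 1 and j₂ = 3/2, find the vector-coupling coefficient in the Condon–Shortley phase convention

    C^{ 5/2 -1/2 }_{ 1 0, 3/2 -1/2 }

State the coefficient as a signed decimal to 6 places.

+√(3/5) ≈ +0.774597

j₁+j₂−J=0  J+j₁−j₂=2  J−j₁+j₂=3  j₁+j₂+J+1=6
(j₁±m₁, j₂±m₂, J±M) = (1,1,1,2,2,3)
P² = 12/5
sum k=0..0:
  [0] +1/2 = 1/2
S = 1/2
C² = P²·S² = 3/5 ; C = +0.774597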